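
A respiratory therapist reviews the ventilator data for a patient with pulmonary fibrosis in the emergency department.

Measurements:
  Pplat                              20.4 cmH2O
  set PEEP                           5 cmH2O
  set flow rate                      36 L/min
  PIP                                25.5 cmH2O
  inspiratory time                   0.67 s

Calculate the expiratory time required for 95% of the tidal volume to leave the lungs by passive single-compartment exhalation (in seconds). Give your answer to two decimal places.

Flow: 36 L/min ÷ 60 = 0.6 L/s.
Vt = flow × Ti = 0.6 L/s × 0.67 s × 1000 mL/L = 402.0 mL.
R = (PIP − Pplat)/V̇ = (25.5 − 20.4) / 0.6 = 5.1/0.6 = 8.5 cmH2O·s/L.
C = Vt/(Pplat − PEEP) = 402.0 / (20.4 − 5) = 402.0/15.4 = 26.104 mL/cmH2O.
τ = R × C = 8.5 × 0.0261 L/cmH2O = 0.2219 s.
t = −τ·ln(1 − 0.95) = −0.2219·ln(0.05) = 0.6648 s.

0.66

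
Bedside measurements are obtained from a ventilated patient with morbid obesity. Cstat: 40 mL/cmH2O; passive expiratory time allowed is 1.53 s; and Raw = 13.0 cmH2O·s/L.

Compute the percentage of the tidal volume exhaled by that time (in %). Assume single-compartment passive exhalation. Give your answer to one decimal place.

τ = R × C = 13.0 × 40 mL/cmH2O = 13.0 × 0.040 L/cmH2O = 0.52 s.
Passive exhalation: V(t)/V₀ = e^(−t/τ) = e^(−1.53/0.52) = 0.05274.
Fraction exhaled = 1 − 0.05274 = 0.9473 → 94.73%.

94.7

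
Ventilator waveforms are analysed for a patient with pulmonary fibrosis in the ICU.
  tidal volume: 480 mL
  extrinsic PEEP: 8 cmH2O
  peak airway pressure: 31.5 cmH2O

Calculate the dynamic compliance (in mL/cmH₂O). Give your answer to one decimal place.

20.4

Dynamic compliance = Vt / (PIP − PEEP) = 480 / (31.5 − 8) = 480 / 23.5 = 20.426 mL/cmH2O.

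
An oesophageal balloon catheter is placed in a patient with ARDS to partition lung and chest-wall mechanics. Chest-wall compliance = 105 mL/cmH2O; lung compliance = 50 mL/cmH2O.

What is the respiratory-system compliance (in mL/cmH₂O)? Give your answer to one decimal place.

Lung and chest wall are elastances in series: 1/Crs = 1/CL + 1/Ccw.
1/Crs = 1/50 + 1/105 = 0.02952.
Crs = 33.875 mL/cmH2O.

33.9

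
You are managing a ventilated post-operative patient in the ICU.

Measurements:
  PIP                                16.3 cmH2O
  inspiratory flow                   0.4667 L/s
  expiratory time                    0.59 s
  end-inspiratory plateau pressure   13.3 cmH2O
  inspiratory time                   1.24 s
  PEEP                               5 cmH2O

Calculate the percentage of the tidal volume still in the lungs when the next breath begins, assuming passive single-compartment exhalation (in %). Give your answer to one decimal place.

Vt = flow × Ti = 0.4667 L/s × 1.24 s × 1000 mL/L = 578.71 mL.
R = (PIP − Pplat)/V̇ = (16.3 − 13.3) / 0.4667 = 3.0/0.4667 = 6.428 cmH2O·s/L.
C = Vt/(Pplat − PEEP) = 578.71 / (13.3 − 5) = 578.71/8.3 = 69.724 mL/cmH2O.
τ = R × C = 6.428 × 0.06972 L/cmH2O = 0.4482 s.
Fraction remaining at end-expiration = e^(−Te/τ) = e^(−0.59/0.4482) = 0.2681 → 26.81%.

26.8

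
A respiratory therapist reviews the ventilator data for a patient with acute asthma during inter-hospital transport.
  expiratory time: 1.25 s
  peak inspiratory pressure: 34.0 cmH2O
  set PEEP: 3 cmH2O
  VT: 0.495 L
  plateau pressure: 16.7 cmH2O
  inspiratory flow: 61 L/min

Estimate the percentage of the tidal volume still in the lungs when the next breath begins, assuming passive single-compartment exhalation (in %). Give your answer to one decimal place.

13.1

Flow: 61 L/min ÷ 60 = 1.0167 L/s.
R = (PIP − Pplat)/V̇ = (34.0 − 16.7) / 1.0167 = 17.3/1.0167 = 17.016 cmH2O·s/L.
C = Vt/(Pplat − PEEP) = 495.0 / (16.7 − 3) = 495.0/13.7 = 36.131 mL/cmH2O.
τ = R × C = 17.016 × 0.03613 L/cmH2O = 0.6148 s.
Fraction remaining at end-expiration = e^(−Te/τ) = e^(−1.25/0.6148) = 0.1309 → 13.09%.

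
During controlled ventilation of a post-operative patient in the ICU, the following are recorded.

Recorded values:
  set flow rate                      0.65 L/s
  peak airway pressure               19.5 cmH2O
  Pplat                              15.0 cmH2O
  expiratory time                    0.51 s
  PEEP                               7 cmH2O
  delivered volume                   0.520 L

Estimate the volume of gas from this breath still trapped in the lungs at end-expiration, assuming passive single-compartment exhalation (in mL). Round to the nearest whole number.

R = (PIP − Pplat)/V̇ = (19.5 − 15.0) / 0.65 = 4.5/0.65 = 6.923 cmH2O·s/L.
C = Vt/(Pplat − PEEP) = 520.0 / (15.0 − 7) = 520.0/8.0 = 65.0 mL/cmH2O.
τ = R × C = 6.923 × 0.065 L/cmH2O = 0.45 s.
Fraction remaining = e^(−Te/τ) = e^(−0.51/0.45) = 0.322.
Trapped volume = 520.0 × 0.322 = 167.44 mL.

167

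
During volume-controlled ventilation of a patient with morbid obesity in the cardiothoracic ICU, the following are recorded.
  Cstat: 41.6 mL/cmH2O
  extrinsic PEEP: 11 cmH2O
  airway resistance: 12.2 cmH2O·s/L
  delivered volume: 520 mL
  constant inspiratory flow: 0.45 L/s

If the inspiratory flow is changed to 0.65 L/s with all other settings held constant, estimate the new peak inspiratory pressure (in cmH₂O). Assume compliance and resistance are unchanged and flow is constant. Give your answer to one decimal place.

PIP = Vt/C + R·V̇ + PEEP (constant-flow equation of motion).
Only the resistive term changes: ΔPIP = R × ΔV̇ = 12.2 × (0.65 − 0.45) = 12.2 × 0.2 = 2.44 cmH2O.
Original PIP = 520/41.6 + 12.2×0.45 + 11 = 28.99 cmH2O; new PIP = 28.99 + (2.44) = 31.43 cmH2O.

31.4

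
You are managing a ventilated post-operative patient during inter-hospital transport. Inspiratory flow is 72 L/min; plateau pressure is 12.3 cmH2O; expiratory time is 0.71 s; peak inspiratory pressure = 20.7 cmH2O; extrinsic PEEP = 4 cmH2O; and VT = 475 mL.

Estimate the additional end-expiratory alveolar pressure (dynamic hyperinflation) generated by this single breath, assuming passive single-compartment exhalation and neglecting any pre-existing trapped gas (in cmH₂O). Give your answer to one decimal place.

1.4

Flow: 72 L/min ÷ 60 = 1.2 L/s.
R = (PIP − Pplat)/V̇ = (20.7 − 12.3) / 1.2 = 8.4/1.2 = 7.0 cmH2O·s/L.
C = Vt/(Pplat − PEEP) = 475.0 / (12.3 − 4) = 475.0/8.3 = 57.229 mL/cmH2O.
τ = R × C = 7.0 × 0.05723 L/cmH2O = 0.4006 s.
Fraction remaining = e^(−Te/τ) = e^(−0.71/0.4006) = 0.1699; trapped volume = 475.0 × 0.1699 = 80.703 mL.
Additional alveolar pressure from trapping ≈ V_trapped / C = 80.703 / 57.229 = 1.41 cmH2O.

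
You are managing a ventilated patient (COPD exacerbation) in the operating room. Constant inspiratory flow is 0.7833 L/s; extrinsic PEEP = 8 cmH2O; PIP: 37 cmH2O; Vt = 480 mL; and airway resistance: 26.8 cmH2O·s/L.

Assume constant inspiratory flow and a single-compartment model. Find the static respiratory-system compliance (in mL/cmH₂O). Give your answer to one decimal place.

59.9

Equation of motion (constant flow): PIP = Vt/C + R·V̇ + PEEP.
Vt/C = PIP − R·V̇ − PEEP = 37 − 26.8×0.7833 − 8 = 37 − 20.992 − 8 = 8.008 cmH2O.
C = Vt / 8.008 = 480 / 8.008 = 59.94 mL/cmH2O.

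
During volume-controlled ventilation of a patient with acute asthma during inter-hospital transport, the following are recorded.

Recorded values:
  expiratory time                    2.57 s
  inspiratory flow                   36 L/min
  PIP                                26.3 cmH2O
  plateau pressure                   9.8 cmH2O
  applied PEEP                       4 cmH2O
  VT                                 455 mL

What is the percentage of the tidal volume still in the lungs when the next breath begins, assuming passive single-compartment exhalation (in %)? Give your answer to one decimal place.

30.4

Flow: 36 L/min ÷ 60 = 0.6 L/s.
R = (PIP − Pplat)/V̇ = (26.3 − 9.8) / 0.6 = 16.5/0.6 = 27.5 cmH2O·s/L.
C = Vt/(Pplat − PEEP) = 455.0 / (9.8 − 4) = 455.0/5.8 = 78.448 mL/cmH2O.
τ = R × C = 27.5 × 0.07845 L/cmH2O = 2.157 s.
Fraction remaining at end-expiration = e^(−Te/τ) = e^(−2.57/2.157) = 0.3038 → 30.38%.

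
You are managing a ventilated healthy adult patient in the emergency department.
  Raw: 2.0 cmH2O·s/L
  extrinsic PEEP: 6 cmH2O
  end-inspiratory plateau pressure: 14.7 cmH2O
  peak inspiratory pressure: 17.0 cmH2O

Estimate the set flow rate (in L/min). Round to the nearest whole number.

flow = (PIP − Pplat) / Raw = (17.0 − 14.7) / 2.0 = 1.15 L/s × 60 = 69.0 L/min.

69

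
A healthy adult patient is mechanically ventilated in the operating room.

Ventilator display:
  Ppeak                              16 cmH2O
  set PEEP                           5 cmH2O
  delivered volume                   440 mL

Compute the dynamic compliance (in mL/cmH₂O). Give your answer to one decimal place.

Dynamic compliance = Vt / (PIP − PEEP) = 440 / (16 − 5) = 440 / 11.0 = 40.0 mL/cmH2O.

40.0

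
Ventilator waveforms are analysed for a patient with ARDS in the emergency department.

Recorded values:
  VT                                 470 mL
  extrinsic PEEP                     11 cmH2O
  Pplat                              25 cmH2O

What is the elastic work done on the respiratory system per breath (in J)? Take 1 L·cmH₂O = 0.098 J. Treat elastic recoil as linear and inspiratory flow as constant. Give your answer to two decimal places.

0.32

Elastic work ≈ ½ × (Pplat − PEEP) × Vt = 0.5 × (25 − 11) × 0.470 L = 0.5 × 14.0 × 0.470 = 3.29 L·cmH2O.
× 0.098 J/(L·cmH2O) → 0.3224 J.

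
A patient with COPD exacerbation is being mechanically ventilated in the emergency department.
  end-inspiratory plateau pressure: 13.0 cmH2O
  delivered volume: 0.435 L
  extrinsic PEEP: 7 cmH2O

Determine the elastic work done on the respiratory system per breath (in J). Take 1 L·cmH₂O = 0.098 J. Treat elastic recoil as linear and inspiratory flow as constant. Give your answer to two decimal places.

0.13

Elastic work ≈ ½ × (Pplat − PEEP) × Vt = 0.5 × (13.0 − 7) × 0.435 L = 0.5 × 6.0 × 0.435 = 1.305 L·cmH2O.
× 0.098 J/(L·cmH2O) → 0.1279 J.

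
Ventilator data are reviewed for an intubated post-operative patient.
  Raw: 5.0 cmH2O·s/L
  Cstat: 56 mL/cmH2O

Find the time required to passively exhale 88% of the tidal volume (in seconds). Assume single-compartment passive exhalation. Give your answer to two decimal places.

τ = R × C = 5.0 × 56 mL/cmH2O = 5.0 × 0.056 L/cmH2O = 0.28 s.
Exhaled fraction f = 1 − e^(−t/τ) → t = −τ·ln(1 − f) = −0.28·ln(0.12) = 0.5937 s.

0.59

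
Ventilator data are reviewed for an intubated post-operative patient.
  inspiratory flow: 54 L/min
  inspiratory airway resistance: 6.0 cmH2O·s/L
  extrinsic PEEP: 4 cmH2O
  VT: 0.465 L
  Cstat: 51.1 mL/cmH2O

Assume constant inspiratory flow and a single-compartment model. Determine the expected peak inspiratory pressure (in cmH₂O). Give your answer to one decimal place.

18.5

Flow: 54 L/min ÷ 60 = 0.9 L/s.
Equation of motion (constant flow): PIP = Vt/C + R·V̇ + PEEP.
PIP = 465/51.1 + 6.0×0.9 + 4 = 9.1 + 5.4 + 4 = 18.5 cmH2O.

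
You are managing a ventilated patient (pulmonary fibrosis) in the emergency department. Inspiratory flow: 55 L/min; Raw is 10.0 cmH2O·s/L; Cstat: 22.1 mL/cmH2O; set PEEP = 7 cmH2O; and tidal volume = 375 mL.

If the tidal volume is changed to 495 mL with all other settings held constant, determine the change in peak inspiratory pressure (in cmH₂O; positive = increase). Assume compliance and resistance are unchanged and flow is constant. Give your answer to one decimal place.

PIP = Vt/C + R·V̇ + PEEP (constant-flow equation of motion).
Only the elastic term changes: ΔPIP = ΔVt / C = (495 − 375) / 22.1 = 5.43 cmH2O.

5.4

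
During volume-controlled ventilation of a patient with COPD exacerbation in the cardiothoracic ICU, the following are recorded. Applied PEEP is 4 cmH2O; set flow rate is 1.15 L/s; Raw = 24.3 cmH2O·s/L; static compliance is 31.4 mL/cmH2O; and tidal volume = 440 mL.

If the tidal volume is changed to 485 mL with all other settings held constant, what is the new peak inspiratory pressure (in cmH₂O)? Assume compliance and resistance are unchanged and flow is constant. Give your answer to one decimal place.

PIP = Vt/C + R·V̇ + PEEP (constant-flow equation of motion).
Only the elastic term changes: ΔPIP = ΔVt / C = (485 − 440) / 31.4 = 1.433 cmH2O.
Original PIP = 440/31.4 + 24.3×1.15 + 4 = 45.958 cmH2O; new PIP = 45.958 + (1.433) = 47.391 cmH2O.

47.4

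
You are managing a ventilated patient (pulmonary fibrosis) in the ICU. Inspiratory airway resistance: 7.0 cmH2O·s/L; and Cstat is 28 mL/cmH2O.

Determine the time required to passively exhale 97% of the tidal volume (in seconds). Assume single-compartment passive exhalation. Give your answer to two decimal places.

0.69

τ = R × C = 7.0 × 28 mL/cmH2O = 7.0 × 0.028 L/cmH2O = 0.196 s.
Exhaled fraction f = 1 − e^(−t/τ) → t = −τ·ln(1 − f) = −0.196·ln(0.03) = 0.6873 s.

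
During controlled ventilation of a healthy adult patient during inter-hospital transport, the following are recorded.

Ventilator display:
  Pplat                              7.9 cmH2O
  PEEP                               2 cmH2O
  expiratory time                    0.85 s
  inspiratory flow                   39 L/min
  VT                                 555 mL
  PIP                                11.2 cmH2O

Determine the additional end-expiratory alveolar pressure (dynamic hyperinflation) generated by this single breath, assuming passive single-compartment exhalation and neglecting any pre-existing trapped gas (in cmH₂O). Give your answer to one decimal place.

Flow: 39 L/min ÷ 60 = 0.65 L/s.
R = (PIP − Pplat)/V̇ = (11.2 − 7.9) / 0.65 = 3.3/0.65 = 5.077 cmH2O·s/L.
C = Vt/(Pplat − PEEP) = 555.0 / (7.9 − 2) = 555.0/5.9 = 94.068 mL/cmH2O.
τ = R × C = 5.077 × 0.09407 L/cmH2O = 0.4776 s.
Fraction remaining = e^(−Te/τ) = e^(−0.85/0.4776) = 0.1687; trapped volume = 555.0 × 0.1687 = 93.629 mL.
Additional alveolar pressure from trapping ≈ V_trapped / C = 93.629 / 94.068 = 0.9953 cmH2O.

1.0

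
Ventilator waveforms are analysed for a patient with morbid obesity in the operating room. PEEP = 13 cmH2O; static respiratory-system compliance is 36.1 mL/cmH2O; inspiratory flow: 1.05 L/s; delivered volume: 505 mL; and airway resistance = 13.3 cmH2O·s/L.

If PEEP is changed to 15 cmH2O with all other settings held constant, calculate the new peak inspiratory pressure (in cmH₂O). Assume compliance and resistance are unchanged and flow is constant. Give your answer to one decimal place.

43.0

PIP = Vt/C + R·V̇ + PEEP (constant-flow equation of motion).
Only the baseline term changes: ΔPIP = ΔPEEP = 15 − 13 = 2.0 cmH2O.
Original PIP = 505/36.1 + 13.3×1.05 + 13 = 40.954 cmH2O; new PIP = 40.954 + (2.0) = 42.954 cmH2O.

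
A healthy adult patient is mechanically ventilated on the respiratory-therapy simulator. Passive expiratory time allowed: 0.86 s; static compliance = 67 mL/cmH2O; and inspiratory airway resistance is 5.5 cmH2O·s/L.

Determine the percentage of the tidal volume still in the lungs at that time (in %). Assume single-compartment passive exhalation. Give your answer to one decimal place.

9.7

τ = R × C = 5.5 × 67 mL/cmH2O = 5.5 × 0.067 L/cmH2O = 0.3685 s.
Passive exhalation: V(t)/V₀ = e^(−t/τ) = e^(−0.86/0.3685) = 0.09693.
Fraction remaining = 0.09693 → 9.693%.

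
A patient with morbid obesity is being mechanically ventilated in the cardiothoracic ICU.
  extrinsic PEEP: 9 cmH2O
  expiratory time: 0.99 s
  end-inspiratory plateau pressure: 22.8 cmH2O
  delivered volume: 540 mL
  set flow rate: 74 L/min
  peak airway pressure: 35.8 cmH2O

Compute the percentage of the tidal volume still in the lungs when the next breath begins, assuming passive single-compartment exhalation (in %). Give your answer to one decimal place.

9.1

Flow: 74 L/min ÷ 60 = 1.2333 L/s.
R = (PIP − Pplat)/V̇ = (35.8 − 22.8) / 1.2333 = 13.0/1.2333 = 10.541 cmH2O·s/L.
C = Vt/(Pplat − PEEP) = 540.0 / (22.8 − 9) = 540.0/13.8 = 39.13 mL/cmH2O.
τ = R × C = 10.541 × 0.03913 L/cmH2O = 0.4125 s.
Fraction remaining at end-expiration = e^(−Te/τ) = e^(−0.99/0.4125) = 0.09072 → 9.072%.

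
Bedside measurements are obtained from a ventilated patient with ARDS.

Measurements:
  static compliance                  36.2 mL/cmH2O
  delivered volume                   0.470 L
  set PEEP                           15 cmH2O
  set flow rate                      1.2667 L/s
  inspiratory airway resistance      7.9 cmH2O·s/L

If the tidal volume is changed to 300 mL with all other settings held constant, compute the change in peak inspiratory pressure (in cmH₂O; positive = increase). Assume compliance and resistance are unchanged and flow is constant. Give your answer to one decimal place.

PIP = Vt/C + R·V̇ + PEEP (constant-flow equation of motion).
Only the elastic term changes: ΔPIP = ΔVt / C = (300 − 470) / 36.2 = -4.696 cmH2O.

-4.7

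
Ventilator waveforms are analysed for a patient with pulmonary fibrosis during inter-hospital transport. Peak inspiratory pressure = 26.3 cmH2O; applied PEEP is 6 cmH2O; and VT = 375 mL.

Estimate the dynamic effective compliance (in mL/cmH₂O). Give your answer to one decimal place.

18.5

Dynamic compliance = Vt / (PIP − PEEP) = 375 / (26.3 − 6) = 375 / 20.3 = 18.473 mL/cmH2O.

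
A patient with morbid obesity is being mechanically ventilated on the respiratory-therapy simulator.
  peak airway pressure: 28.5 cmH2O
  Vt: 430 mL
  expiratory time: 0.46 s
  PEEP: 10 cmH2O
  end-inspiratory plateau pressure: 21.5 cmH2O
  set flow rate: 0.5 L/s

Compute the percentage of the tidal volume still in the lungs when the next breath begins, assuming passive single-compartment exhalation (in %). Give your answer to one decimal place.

R = (PIP − Pplat)/V̇ = (28.5 − 21.5) / 0.5 = 7.0/0.5 = 14.0 cmH2O·s/L.
C = Vt/(Pplat − PEEP) = 430.0 / (21.5 − 10) = 430.0/11.5 = 37.391 mL/cmH2O.
τ = R × C = 14.0 × 0.03739 L/cmH2O = 0.5235 s.
Fraction remaining at end-expiration = e^(−Te/τ) = e^(−0.46/0.5235) = 0.4153 → 41.53%.

41.5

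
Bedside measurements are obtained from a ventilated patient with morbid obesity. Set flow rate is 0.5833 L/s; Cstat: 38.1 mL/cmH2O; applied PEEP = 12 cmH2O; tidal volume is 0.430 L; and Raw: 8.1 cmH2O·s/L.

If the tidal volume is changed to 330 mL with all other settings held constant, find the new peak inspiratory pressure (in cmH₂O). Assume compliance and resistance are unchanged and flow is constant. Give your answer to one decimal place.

25.4

PIP = Vt/C + R·V̇ + PEEP (constant-flow equation of motion).
Only the elastic term changes: ΔPIP = ΔVt / C = (330 − 430) / 38.1 = -2.625 cmH2O.
Original PIP = 430/38.1 + 8.1×0.5833 + 12 = 28.011 cmH2O; new PIP = 28.011 + (-2.625) = 25.386 cmH2O.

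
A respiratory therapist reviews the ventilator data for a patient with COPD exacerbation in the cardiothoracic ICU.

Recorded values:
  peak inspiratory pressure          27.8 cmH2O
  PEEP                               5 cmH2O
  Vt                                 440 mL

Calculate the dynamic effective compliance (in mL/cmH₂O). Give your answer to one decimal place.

Dynamic compliance = Vt / (PIP − PEEP) = 440 / (27.8 − 5) = 440 / 22.8 = 19.298 mL/cmH2O.

19.3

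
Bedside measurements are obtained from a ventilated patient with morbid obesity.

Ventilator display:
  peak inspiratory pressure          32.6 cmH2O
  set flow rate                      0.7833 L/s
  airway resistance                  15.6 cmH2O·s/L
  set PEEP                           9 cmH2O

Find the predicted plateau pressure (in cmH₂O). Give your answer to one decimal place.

Pplat = PIP − Raw × flow = 32.6 − 15.6 × 0.7833 = 32.6 − 12.219 = 20.381 cmH2O.

20.4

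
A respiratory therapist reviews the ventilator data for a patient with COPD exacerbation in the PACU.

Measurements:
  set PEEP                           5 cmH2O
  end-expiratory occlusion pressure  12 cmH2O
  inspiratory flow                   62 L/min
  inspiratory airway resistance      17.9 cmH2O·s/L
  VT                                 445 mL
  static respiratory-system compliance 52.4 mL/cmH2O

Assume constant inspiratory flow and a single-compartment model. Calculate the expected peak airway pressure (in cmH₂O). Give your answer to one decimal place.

Flow: 62 L/min ÷ 60 = 1.0333 L/s.
Total PEEP = 12 cmH2O (set 5 + intrinsic 7); this is the baseline alveolar pressure.
Equation of motion (constant flow): PIP = Vt/C + R·V̇ + PEEP.
PIP = 445/52.4 + 17.9×1.0333 + 12 = 8.492 + 18.496 + 12 = 38.988 cmH2O.

39.0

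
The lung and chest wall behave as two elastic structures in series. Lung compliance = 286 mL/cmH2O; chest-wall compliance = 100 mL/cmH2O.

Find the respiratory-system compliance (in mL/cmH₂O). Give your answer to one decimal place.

Lung and chest wall are elastances in series: 1/Crs = 1/CL + 1/Ccw.
1/Crs = 1/286 + 1/100 = 0.0135.
Crs = 74.074 mL/cmH2O.

74.1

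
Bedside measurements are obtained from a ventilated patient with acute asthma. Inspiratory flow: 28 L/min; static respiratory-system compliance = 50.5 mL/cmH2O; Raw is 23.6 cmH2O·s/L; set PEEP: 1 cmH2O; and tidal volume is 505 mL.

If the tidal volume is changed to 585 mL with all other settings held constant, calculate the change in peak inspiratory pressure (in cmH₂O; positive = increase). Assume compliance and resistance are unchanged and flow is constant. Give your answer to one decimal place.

1.6

PIP = Vt/C + R·V̇ + PEEP (constant-flow equation of motion).
Only the elastic term changes: ΔPIP = ΔVt / C = (585 − 505) / 50.5 = 1.584 cmH2O.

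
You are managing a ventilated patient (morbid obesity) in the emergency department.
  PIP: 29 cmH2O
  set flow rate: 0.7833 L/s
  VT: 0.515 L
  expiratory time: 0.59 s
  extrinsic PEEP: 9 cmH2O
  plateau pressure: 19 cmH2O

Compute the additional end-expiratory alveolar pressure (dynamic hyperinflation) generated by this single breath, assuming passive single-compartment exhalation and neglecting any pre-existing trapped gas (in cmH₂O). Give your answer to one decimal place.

4.1

R = (PIP − Pplat)/V̇ = (29 − 19) / 0.7833 = 10.0/0.7833 = 12.767 cmH2O·s/L.
C = Vt/(Pplat − PEEP) = 515.0 / (19 − 9) = 515.0/10.0 = 51.5 mL/cmH2O.
τ = R × C = 12.767 × 0.0515 L/cmH2O = 0.6575 s.
Fraction remaining = e^(−Te/τ) = e^(−0.59/0.6575) = 0.4077; trapped volume = 515.0 × 0.4077 = 209.97 mL.
Additional alveolar pressure from trapping ≈ V_trapped / C = 209.97 / 51.5 = 4.077 cmH2O.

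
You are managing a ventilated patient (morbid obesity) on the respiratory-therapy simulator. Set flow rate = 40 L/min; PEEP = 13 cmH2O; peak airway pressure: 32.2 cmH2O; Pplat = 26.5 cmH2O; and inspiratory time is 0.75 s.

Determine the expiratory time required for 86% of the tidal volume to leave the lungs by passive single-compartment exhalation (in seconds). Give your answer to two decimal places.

Flow: 40 L/min ÷ 60 = 0.6667 L/s.
Vt = flow × Ti = 0.6667 L/s × 0.75 s × 1000 mL/L = 500.03 mL.
R = (PIP − Pplat)/V̇ = (32.2 − 26.5) / 0.6667 = 5.7/0.6667 = 8.55 cmH2O·s/L.
C = Vt/(Pplat − PEEP) = 500.03 / (26.5 − 13) = 500.03/13.5 = 37.039 mL/cmH2O.
τ = R × C = 8.55 × 0.03704 L/cmH2O = 0.3167 s.
t = −τ·ln(1 − 0.86) = −0.3167·ln(0.14) = 0.6227 s.

0.62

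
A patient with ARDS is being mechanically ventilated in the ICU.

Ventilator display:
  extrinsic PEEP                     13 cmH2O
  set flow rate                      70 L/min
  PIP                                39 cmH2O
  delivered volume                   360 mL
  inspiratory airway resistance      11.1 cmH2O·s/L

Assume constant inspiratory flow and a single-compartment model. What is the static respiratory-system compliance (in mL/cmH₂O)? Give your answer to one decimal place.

27.6

Flow: 70 L/min ÷ 60 = 1.1667 L/s.
Equation of motion (constant flow): PIP = Vt/C + R·V̇ + PEEP.
Vt/C = PIP − R·V̇ − PEEP = 39 − 11.1×1.1667 − 13 = 39 − 12.95 − 13 = 13.05 cmH2O.
C = Vt / 13.05 = 360 / 13.05 = 27.586 mL/cmH2O.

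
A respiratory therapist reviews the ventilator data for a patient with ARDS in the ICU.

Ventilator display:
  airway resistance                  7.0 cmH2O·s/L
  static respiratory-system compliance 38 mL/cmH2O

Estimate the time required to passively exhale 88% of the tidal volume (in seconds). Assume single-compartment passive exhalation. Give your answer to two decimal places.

0.56

τ = R × C = 7.0 × 38 mL/cmH2O = 7.0 × 0.038 L/cmH2O = 0.266 s.
Exhaled fraction f = 1 − e^(−t/τ) → t = −τ·ln(1 − f) = −0.266·ln(0.12) = 0.564 s.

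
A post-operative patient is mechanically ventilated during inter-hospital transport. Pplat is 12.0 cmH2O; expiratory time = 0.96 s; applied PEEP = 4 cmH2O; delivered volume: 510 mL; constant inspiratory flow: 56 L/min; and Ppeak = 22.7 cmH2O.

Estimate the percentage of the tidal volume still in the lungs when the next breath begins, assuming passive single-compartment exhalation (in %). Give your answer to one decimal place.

Flow: 56 L/min ÷ 60 = 0.9333 L/s.
R = (PIP − Pplat)/V̇ = (22.7 − 12.0) / 0.9333 = 10.7/0.9333 = 11.465 cmH2O·s/L.
C = Vt/(Pplat − PEEP) = 510.0 / (12.0 − 4) = 510.0/8.0 = 63.75 mL/cmH2O.
τ = R × C = 11.465 × 0.06375 L/cmH2O = 0.7309 s.
Fraction remaining at end-expiration = e^(−Te/τ) = e^(−0.96/0.7309) = 0.2689 → 26.89%.

26.9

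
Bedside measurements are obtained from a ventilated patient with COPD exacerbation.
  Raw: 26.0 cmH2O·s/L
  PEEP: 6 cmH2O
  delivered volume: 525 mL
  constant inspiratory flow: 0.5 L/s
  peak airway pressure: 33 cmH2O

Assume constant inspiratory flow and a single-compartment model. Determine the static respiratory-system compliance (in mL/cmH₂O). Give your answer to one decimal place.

Equation of motion (constant flow): PIP = Vt/C + R·V̇ + PEEP.
Vt/C = PIP − R·V̇ − PEEP = 33 − 26.0×0.5 − 6 = 33 − 13.0 − 6 = 14.0 cmH2O.
C = Vt / 14.0 = 525 / 14.0 = 37.5 mL/cmH2O.

37.5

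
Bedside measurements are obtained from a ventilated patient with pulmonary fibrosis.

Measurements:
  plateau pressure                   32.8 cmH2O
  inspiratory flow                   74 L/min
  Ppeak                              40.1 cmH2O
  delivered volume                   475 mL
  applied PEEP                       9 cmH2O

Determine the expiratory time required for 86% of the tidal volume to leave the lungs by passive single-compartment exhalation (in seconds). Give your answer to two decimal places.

Flow: 74 L/min ÷ 60 = 1.2333 L/s.
R = (PIP − Pplat)/V̇ = (40.1 − 32.8) / 1.2333 = 7.3/1.2333 = 5.919 cmH2O·s/L.
C = Vt/(Pplat − PEEP) = 475.0 / (32.8 − 9) = 475.0/23.8 = 19.958 mL/cmH2O.
τ = R × C = 5.919 × 0.01996 L/cmH2O = 0.1181 s.
t = −τ·ln(1 − 0.86) = −0.1181·ln(0.14) = 0.2322 s.

0.23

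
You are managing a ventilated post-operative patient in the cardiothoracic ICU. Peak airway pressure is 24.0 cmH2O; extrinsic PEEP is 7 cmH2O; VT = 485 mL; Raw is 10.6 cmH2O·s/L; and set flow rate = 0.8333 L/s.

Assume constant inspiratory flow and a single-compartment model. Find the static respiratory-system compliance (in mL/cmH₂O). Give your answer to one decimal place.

59.4

Equation of motion (constant flow): PIP = Vt/C + R·V̇ + PEEP.
Vt/C = PIP − R·V̇ − PEEP = 24.0 − 10.6×0.8333 − 7 = 24.0 − 8.833 − 7 = 8.167 cmH2O.
C = Vt / 8.167 = 485 / 8.167 = 59.385 mL/cmH2O.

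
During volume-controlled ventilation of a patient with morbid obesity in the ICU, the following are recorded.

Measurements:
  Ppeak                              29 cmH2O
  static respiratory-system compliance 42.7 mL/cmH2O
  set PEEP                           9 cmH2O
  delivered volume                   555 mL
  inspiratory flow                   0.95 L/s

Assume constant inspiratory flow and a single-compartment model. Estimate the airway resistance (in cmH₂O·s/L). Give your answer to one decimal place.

Equation of motion (constant flow): PIP = Vt/C + R·V̇ + PEEP.
R·V̇ = PIP − Vt/C − PEEP = 29 − 555/42.7 − 9 = 29 − 12.998 − 9 = 7.002 cmH2O.
R = 7.002 / 0.95 = 7.371 cmH2O·s/L.

7.4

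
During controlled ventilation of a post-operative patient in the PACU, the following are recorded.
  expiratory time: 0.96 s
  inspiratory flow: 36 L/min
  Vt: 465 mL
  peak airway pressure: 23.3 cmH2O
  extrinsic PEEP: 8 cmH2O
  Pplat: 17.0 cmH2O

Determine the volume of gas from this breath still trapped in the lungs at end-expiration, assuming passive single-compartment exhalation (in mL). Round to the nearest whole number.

Flow: 36 L/min ÷ 60 = 0.6 L/s.
R = (PIP − Pplat)/V̇ = (23.3 − 17.0) / 0.6 = 6.3/0.6 = 10.5 cmH2O·s/L.
C = Vt/(Pplat − PEEP) = 465.0 / (17.0 − 8) = 465.0/9.0 = 51.667 mL/cmH2O.
τ = R × C = 10.5 × 0.05167 L/cmH2O = 0.5425 s.
Fraction remaining = e^(−Te/τ) = e^(−0.96/0.5425) = 0.1704.
Trapped volume = 465.0 × 0.1704 = 79.236 mL.

79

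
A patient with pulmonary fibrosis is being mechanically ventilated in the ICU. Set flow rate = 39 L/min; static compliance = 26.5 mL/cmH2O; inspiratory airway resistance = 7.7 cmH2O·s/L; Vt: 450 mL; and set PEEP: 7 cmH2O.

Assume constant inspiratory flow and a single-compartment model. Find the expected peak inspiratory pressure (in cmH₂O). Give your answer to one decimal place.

29.0

Flow: 39 L/min ÷ 60 = 0.65 L/s.
Equation of motion (constant flow): PIP = Vt/C + R·V̇ + PEEP.
PIP = 450/26.5 + 7.7×0.65 + 7 = 16.981 + 5.005 + 7 = 28.986 cmH2O.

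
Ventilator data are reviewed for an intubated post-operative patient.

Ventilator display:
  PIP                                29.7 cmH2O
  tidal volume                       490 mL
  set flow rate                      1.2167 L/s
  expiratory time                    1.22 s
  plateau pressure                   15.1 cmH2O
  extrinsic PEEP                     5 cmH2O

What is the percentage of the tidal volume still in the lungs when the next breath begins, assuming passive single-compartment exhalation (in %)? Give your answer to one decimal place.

12.3

R = (PIP − Pplat)/V̇ = (29.7 − 15.1) / 1.2167 = 14.6/1.2167 = 12.0 cmH2O·s/L.
C = Vt/(Pplat − PEEP) = 490.0 / (15.1 − 5) = 490.0/10.1 = 48.515 mL/cmH2O.
τ = R × C = 12.0 × 0.04852 L/cmH2O = 0.5822 s.
Fraction remaining at end-expiration = e^(−Te/τ) = e^(−1.22/0.5822) = 0.123 → 12.3%.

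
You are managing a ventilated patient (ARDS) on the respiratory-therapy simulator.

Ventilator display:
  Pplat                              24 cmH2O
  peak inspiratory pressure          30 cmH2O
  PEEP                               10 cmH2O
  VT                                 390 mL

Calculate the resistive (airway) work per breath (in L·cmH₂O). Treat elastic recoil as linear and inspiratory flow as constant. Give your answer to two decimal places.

With constant inspiratory flow the resistive pressure is constant at PIP − Pplat = 30 − 24 = 6.0 cmH2O, so resistive work = 6.0 × 0.390 = 2.34 L·cmH2O.

2.34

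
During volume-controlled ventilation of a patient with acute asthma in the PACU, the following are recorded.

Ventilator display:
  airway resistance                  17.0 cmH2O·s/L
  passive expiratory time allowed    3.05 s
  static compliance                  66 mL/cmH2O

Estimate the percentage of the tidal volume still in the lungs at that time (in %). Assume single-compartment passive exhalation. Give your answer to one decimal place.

6.6

τ = R × C = 17.0 × 66 mL/cmH2O = 17.0 × 0.066 L/cmH2O = 1.122 s.
Passive exhalation: V(t)/V₀ = e^(−t/τ) = e^(−3.05/1.122) = 0.06598.
Fraction remaining = 0.06598 → 6.598%.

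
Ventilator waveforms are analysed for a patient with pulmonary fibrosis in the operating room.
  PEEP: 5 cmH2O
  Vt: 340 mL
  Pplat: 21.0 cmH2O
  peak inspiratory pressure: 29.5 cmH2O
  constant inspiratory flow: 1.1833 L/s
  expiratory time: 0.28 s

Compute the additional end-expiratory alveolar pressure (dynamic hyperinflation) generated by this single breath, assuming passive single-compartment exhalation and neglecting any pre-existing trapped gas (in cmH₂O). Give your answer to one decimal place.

2.6

R = (PIP − Pplat)/V̇ = (29.5 − 21.0) / 1.1833 = 8.5/1.1833 = 7.183 cmH2O·s/L.
C = Vt/(Pplat − PEEP) = 340.0 / (21.0 − 5) = 340.0/16.0 = 21.25 mL/cmH2O.
τ = R × C = 7.183 × 0.02125 L/cmH2O = 0.1526 s.
Fraction remaining = e^(−Te/τ) = e^(−0.28/0.1526) = 0.1596; trapped volume = 340.0 × 0.1596 = 54.264 mL.
Additional alveolar pressure from trapping ≈ V_trapped / C = 54.264 / 21.25 = 2.554 cmH2O.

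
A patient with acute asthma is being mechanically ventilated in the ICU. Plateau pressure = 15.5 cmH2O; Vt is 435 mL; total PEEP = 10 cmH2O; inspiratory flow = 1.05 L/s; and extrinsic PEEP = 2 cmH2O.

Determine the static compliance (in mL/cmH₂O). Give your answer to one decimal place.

End-expiratory occlusion gives total PEEP = 10 cmH2O (intrinsic PEEP = 10 − 2 = 8). Use total PEEP for the elastic gradient.
Cstat = Vt / (Pplat − PEEPtotal) = 435 / (15.5 − 10) = 435 / 5.5 = 79.091 mL/cmH2O.

79.1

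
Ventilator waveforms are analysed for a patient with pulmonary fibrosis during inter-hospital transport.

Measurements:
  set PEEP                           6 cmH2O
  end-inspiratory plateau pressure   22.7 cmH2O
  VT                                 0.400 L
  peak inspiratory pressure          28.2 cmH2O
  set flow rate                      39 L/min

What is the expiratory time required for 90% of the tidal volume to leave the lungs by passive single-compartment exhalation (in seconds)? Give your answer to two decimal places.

Flow: 39 L/min ÷ 60 = 0.65 L/s.
R = (PIP − Pplat)/V̇ = (28.2 − 22.7) / 0.65 = 5.5/0.65 = 8.462 cmH2O·s/L.
C = Vt/(Pplat − PEEP) = 400.0 / (22.7 − 6) = 400.0/16.7 = 23.952 mL/cmH2O.
τ = R × C = 8.462 × 0.02395 L/cmH2O = 0.2027 s.
t = −τ·ln(1 − 0.90) = −0.2027·ln(0.1) = 0.4667 s.

0.47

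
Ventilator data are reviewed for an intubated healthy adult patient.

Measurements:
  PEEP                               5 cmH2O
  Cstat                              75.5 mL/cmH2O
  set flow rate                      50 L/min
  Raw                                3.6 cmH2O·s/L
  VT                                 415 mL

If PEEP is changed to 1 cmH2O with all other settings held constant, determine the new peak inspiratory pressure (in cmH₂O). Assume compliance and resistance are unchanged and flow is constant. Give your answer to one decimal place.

9.5

Flow: 50 L/min ÷ 60 = 0.8333 L/s.
PIP = Vt/C + R·V̇ + PEEP (constant-flow equation of motion).
Only the baseline term changes: ΔPIP = ΔPEEP = 1 − 5 = -4.0 cmH2O.
Original PIP = 415/75.5 + 3.6×0.8333 + 5 = 13.497 cmH2O; new PIP = 13.497 + (-4.0) = 9.497 cmH2O.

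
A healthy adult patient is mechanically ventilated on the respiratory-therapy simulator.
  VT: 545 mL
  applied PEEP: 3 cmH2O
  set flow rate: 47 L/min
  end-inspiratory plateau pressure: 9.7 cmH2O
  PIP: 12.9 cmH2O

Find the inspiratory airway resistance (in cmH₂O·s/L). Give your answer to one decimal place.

Flow: 47 L/min ÷ 60 = 0.7833 L/s.
Raw = (PIP − Pplat) / flow = (12.9 − 9.7) / 0.7833 = 3.2 / 0.7833 = 4.085 cmH2O·s/L.

4.1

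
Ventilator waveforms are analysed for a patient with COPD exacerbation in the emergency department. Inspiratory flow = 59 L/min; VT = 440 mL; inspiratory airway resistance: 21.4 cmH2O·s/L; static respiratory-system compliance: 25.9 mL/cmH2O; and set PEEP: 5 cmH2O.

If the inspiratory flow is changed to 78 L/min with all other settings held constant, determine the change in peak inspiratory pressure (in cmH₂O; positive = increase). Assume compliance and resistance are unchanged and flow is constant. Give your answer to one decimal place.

Flow: 59 L/min ÷ 60 = 0.9833 L/s.
New flow: 78 L/min ÷ 60 = 1.3 L/s.
PIP = Vt/C + R·V̇ + PEEP (constant-flow equation of motion).
Only the resistive term changes: ΔPIP = R × ΔV̇ = 21.4 × (1.3 − 0.9833) = 21.4 × 0.3167 = 6.777 cmH2O.

6.8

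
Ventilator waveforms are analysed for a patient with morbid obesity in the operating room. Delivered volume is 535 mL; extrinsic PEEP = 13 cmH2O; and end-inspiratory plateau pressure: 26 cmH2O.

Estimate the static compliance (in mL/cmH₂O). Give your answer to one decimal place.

41.2

Cstat = Vt / (Pplat − PEEP) = 535 / (26 − 13) = 535 / 13.0 = 41.154 mL/cmH2O.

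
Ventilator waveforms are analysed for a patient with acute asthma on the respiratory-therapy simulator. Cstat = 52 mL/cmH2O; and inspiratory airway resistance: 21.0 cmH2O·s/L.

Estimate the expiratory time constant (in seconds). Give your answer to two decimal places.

τ = R × C = 21.0 × 52 mL/cmH2O = 21.0 × 0.052 L/cmH2O = 1.092 s.

1.09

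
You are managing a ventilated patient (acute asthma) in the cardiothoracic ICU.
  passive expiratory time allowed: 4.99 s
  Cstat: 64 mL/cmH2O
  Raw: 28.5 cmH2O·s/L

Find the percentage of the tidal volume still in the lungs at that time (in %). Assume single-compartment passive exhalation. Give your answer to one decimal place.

τ = R × C = 28.5 × 64 mL/cmH2O = 28.5 × 0.064 L/cmH2O = 1.824 s.
Passive exhalation: V(t)/V₀ = e^(−t/τ) = e^(−4.99/1.824) = 0.06485.
Fraction remaining = 0.06485 → 6.485%.

6.5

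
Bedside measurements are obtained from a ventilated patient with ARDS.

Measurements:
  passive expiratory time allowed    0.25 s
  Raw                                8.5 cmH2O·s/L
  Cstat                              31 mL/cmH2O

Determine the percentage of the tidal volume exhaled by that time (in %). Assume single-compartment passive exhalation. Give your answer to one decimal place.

61.3

τ = R × C = 8.5 × 31 mL/cmH2O = 8.5 × 0.031 L/cmH2O = 0.2635 s.
Passive exhalation: V(t)/V₀ = e^(−t/τ) = e^(−0.25/0.2635) = 0.3872.
Fraction exhaled = 1 − 0.3872 = 0.6128 → 61.28%.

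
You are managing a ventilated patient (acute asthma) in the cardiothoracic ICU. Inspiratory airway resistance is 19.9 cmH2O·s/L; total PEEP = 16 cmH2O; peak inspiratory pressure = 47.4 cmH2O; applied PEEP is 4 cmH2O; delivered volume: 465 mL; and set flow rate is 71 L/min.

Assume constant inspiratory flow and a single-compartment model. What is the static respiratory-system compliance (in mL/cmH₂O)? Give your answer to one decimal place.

Flow: 71 L/min ÷ 60 = 1.1833 L/s.
Total PEEP = 16 cmH2O (set 4 + intrinsic 12); this is the baseline alveolar pressure.
Equation of motion (constant flow): PIP = Vt/C + R·V̇ + PEEP.
Vt/C = PIP − R·V̇ − PEEP = 47.4 − 19.9×1.1833 − 16 = 47.4 − 23.548 − 16 = 7.852 cmH2O.
C = Vt / 7.852 = 465 / 7.852 = 59.221 mL/cmH2O.

59.2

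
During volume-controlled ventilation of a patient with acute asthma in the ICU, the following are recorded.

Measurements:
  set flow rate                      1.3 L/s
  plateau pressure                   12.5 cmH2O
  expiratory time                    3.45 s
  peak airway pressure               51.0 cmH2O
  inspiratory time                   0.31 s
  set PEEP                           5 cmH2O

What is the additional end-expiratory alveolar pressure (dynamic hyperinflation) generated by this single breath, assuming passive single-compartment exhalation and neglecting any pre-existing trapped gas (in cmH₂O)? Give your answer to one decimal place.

Vt = flow × Ti = 1.3 L/s × 0.31 s × 1000 mL/L = 403.0 mL.
R = (PIP − Pplat)/V̇ = (51.0 − 12.5) / 1.3 = 38.5/1.3 = 29.615 cmH2O·s/L.
C = Vt/(Pplat − PEEP) = 403.0 / (12.5 − 5) = 403.0/7.5 = 53.733 mL/cmH2O.
τ = R × C = 29.615 × 0.05373 L/cmH2O = 1.591 s.
Fraction remaining = e^(−Te/τ) = e^(−3.45/1.591) = 0.1144; trapped volume = 403.0 × 0.1144 = 46.103 mL.
Additional alveolar pressure from trapping ≈ V_trapped / C = 46.103 / 53.733 = 0.858 cmH2O.

0.9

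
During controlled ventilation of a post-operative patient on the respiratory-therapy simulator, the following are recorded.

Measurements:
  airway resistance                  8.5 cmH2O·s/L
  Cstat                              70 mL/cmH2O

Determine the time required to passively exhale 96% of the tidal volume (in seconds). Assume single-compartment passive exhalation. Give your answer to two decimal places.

1.92

τ = R × C = 8.5 × 70 mL/cmH2O = 8.5 × 0.070 L/cmH2O = 0.595 s.
Exhaled fraction f = 1 − e^(−t/τ) → t = −τ·ln(1 − f) = −0.595·ln(0.04) = 1.915 s.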